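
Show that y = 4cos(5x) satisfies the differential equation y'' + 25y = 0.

Verification:
y'' = -100cos(5x)
y'' + 25y = 0 ✓

Yes, it is a solution.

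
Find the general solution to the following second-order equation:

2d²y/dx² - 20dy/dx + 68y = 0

Characteristic equation: 2r² - 20r + 68 = 0
Divide by 2: r² - 10r + 34 = 0
Roots: r = 5 ± 3i (complex conjugates)
General solution: y = e^(5x)(C₁cos(3x) + C₂sin(3x))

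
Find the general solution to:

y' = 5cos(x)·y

Separating variables and integrating:
ln|y| = 5sin(x) + C

General solution: y = Ce^(5sin(x))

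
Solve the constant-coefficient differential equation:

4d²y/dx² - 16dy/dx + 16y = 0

Characteristic equation: 4r² - 16r + 16 = 0
Divide by 4: r² - 4r + 4 = 0
Factored: (r - 2)² = 0
Repeated root: r = 2
General solution: y = (C₁ + C₂x)e^(2x)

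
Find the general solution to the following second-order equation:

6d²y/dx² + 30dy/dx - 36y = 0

Characteristic equation: 6r² + 30r - 36 = 0
Divide by 6: r² + 5r - 6 = 0
Roots: r = 1, -6 (distinct real)
General solution: y = C₁e^x + C₂e^(-6x)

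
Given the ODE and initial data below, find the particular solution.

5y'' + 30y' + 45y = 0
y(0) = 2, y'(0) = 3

General solution: y = (C₁ + C₂x)e^(-3x)
Repeated root r = -3
Applying ICs: C₁ = 2, C₂ = 9
Particular solution: y = (2 + 9x)e^(-3x)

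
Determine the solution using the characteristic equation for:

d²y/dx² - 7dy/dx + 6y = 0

Characteristic equation: r² - 7r + 6 = 0
Roots: r = 6, 1 (distinct real)
General solution: y = C₁e^(6x) + C₂e^x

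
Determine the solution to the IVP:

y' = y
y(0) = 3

General solution: y = Ce^x
Applying IC y(0) = 3:
Particular solution: y = 3e^x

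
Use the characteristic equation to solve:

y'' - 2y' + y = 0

Characteristic equation: r² - 2r + 1 = 0
Factored: (r - 1)² = 0
Repeated root: r = 1
General solution: y = (C₁ + C₂x)e^x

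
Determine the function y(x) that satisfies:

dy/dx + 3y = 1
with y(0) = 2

General solution: y = 1/3 + Ce^(-3x)
Applying y(0) = 2: C = 2 - 1/3 = 5/3
Particular solution: y = 1/3 + (5/3)e^(-3x)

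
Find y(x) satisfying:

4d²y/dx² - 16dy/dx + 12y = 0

Characteristic equation: 4r² - 16r + 12 = 0
Divide by 4: r² - 4r + 3 = 0
Roots: r = 3, 1 (distinct real)
General solution: y = C₁e^(3x) + C₂e^x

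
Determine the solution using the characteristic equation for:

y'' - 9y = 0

Characteristic equation: r² - 9 = 0
Roots: r = 3, -3 (distinct real)
General solution: y = C₁e^(3x) + C₂e^(-3x)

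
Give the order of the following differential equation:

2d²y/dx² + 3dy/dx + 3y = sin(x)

The order is 2 (highest derivative is of order 2).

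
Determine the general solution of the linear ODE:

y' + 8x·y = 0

Using integrating factor method:

General solution: y = Ce^(-4x^2)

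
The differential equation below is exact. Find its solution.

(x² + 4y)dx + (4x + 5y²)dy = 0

Verify exactness: ∂M/∂y = ∂N/∂x ✓
Find F(x,y) such that ∂F/∂x = M, ∂F/∂y = N
Solution: x³/3 + 4xy + 5y³/3 = C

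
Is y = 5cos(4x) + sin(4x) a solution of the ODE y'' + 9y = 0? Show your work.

Verification:
y'' = -80cos(4x) - 16sin(4x)
y'' + 9y ≠ 0 (frequency mismatch: got 16 instead of 9)

No, it is not a solution.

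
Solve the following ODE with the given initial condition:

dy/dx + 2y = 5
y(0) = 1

General solution: y = 5/2 + Ce^(-2x)
Applying y(0) = 1: C = 1 - 5/2 = -3/2
Particular solution: y = 5/2 - (3/2)e^(-2x)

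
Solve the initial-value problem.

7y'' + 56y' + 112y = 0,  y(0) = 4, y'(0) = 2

General solution: y = (C₁ + C₂x)e^(-4x)
Repeated root r = -4
Applying ICs: C₁ = 4, C₂ = 18
Particular solution: y = (4 + 18x)e^(-4x)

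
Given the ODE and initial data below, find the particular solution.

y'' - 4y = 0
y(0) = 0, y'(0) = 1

General solution: y = C₁e^(2x) + C₂e^(-2x)
Applying ICs: C₁ = 1/4, C₂ = -1/4
Particular solution: y = (1/4)e^(2x) - (1/4)e^(-2x)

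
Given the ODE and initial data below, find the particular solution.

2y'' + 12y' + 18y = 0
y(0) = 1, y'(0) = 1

General solution: y = (C₁ + C₂x)e^(-3x)
Repeated root r = -3
Applying ICs: C₁ = 1, C₂ = 4
Particular solution: y = (1 + 4x)e^(-3x)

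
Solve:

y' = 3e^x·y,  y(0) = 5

General solution: y = Ce^(3e^x)
Applying IC y(0) = 5:
Particular solution: y = 5e^(3(e^x - 1))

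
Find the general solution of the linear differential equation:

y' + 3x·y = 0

Using integrating factor method:

General solution: y = Ce^(-3x^2/2)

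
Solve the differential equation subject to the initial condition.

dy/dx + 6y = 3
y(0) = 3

General solution: y = 1/2 + Ce^(-6x)
Applying y(0) = 3: C = 3 - 1/2 = 5/2
Particular solution: y = 1/2 + (5/2)e^(-6x)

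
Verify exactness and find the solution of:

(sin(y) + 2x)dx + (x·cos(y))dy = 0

Verify exactness: ∂M/∂y = ∂N/∂x ✓
Find F(x,y) such that ∂F/∂x = M, ∂F/∂y = N
Solution: x·sin(y) + x² = C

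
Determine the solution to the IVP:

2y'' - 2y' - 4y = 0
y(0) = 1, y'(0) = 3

General solution: y = C₁e^(2x) + C₂e^(-x)
Applying ICs: C₁ = 4/3, C₂ = -1/3
Particular solution: y = (4/3)e^(2x) - (1/3)e^(-x)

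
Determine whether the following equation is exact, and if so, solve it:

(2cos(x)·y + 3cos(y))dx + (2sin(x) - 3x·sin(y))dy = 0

Verify exactness: ∂M/∂y = ∂N/∂x ✓
Find F(x,y) such that ∂F/∂x = M, ∂F/∂y = N
Solution: 2sin(x)·y + 3x·cos(y) = C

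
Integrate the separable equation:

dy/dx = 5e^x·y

Separating variables and integrating:
ln|y| = 5e^x + C

General solution: y = Ce^(5e^x)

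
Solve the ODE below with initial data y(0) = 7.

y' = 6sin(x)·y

General solution: y = Ce^(-6cos(x))
Applying IC y(0) = 7:
Particular solution: y = 7e^(6(1-cos(x)))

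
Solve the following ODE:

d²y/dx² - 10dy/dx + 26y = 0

Characteristic equation: r² - 10r + 26 = 0
Roots: r = 5 ± i (complex conjugates)
General solution: y = e^(5x)(C₁cos(x) + C₂sin(x))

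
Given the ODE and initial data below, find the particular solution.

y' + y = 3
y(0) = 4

General solution: y = 3 + Ce^(-x)
Applying y(0) = 4: C = 4 - 3 = 1
Particular solution: y = 3 + e^(-x)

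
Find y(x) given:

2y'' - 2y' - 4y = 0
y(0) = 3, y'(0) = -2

General solution: y = C₁e^(2x) + C₂e^(-x)
Applying ICs: C₁ = 1/3, C₂ = 8/3
Particular solution: y = (1/3)e^(2x) + (8/3)e^(-x)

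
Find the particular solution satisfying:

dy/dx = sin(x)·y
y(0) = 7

General solution: y = Ce^(-cos(x))
Applying IC y(0) = 7:
Particular solution: y = 7e^(1-cos(x))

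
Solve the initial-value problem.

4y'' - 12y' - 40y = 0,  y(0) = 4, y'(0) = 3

General solution: y = C₁e^(5x) + C₂e^(-2x)
Applying ICs: C₁ = 11/7, C₂ = 17/7
Particular solution: y = (11/7)e^(5x) + (17/7)e^(-2x)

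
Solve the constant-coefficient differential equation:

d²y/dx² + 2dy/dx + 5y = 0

Characteristic equation: r² + 2r + 5 = 0
Roots: r = -1 ± 2i (complex conjugates)
General solution: y = e^(-x)(C₁cos(2x) + C₂sin(2x))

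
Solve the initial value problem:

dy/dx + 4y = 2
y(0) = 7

General solution: y = 1/2 + Ce^(-4x)
Applying y(0) = 7: C = 7 - 1/2 = 13/2
Particular solution: y = 1/2 + (13/2)e^(-4x)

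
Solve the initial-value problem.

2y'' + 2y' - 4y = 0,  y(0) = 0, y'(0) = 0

General solution: y = C₁e^x + C₂e^(-2x)
Applying ICs: C₁ = 0, C₂ = 0
Particular solution: y = 0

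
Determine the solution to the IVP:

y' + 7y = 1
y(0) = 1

General solution: y = 1/7 + Ce^(-7x)
Applying y(0) = 1: C = 1 - 1/7 = 6/7
Particular solution: y = 1/7 + (6/7)e^(-7x)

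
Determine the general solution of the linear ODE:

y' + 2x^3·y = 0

Using integrating factor method:

General solution: y = Ce^(-x^4/2)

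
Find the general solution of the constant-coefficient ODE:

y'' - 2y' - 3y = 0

Characteristic equation: r² - 2r - 3 = 0
Roots: r = 3, -1 (distinct real)
General solution: y = C₁e^(3x) + C₂e^(-x)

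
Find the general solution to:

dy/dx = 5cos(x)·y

Separating variables and integrating:
ln|y| = 5sin(x) + C

General solution: y = Ce^(5sin(x))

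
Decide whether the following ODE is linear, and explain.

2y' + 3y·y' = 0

Nonlinear (product y·y')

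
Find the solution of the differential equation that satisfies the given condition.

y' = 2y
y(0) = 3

General solution: y = Ce^(2x)
Applying IC y(0) = 3:
Particular solution: y = 3e^(2x)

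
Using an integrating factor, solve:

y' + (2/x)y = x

Using integrating factor method:

General solution: y = (1/4)x^2 + Cx^(-2)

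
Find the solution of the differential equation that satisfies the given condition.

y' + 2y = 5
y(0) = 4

General solution: y = 5/2 + Ce^(-2x)
Applying y(0) = 4: C = 4 - 5/2 = 3/2
Particular solution: y = 5/2 + (3/2)e^(-2x)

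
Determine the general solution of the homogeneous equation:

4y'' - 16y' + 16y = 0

Characteristic equation: 4r² - 16r + 16 = 0
Divide by 4: r² - 4r + 4 = 0
Factored: (r - 2)² = 0
Repeated root: r = 2
General solution: y = (C₁ + C₂x)e^(2x)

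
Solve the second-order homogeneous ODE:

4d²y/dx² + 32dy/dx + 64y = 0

Characteristic equation: 4r² + 32r + 64 = 0
Divide by 4: r² + 8r + 16 = 0
Factored: (r + 4)² = 0
Repeated root: r = -4
General solution: y = (C₁ + C₂x)e^(-4x)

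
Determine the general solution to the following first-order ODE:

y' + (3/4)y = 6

Using integrating factor method:

General solution: y = 8 + Ce^(-3x/4)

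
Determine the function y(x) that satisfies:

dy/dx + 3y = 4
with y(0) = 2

General solution: y = 4/3 + Ce^(-3x)
Applying y(0) = 2: C = 2 - 4/3 = 2/3
Particular solution: y = 4/3 + (2/3)e^(-3x)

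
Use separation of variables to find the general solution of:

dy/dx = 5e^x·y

Separating variables and integrating:
ln|y| = 5e^x + C

General solution: y = Ce^(5e^x)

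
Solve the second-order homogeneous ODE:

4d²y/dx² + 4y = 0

Characteristic equation: 4r² + 4 = 0
Divide by 4: r² + 1 = 0
Roots: r = ±i (complex conjugates)
General solution: y = C₁cos(x) + C₂sin(x)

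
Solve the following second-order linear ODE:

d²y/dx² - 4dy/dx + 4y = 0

Characteristic equation: r² - 4r + 4 = 0
Factored: (r - 2)² = 0
Repeated root: r = 2
General solution: y = (C₁ + C₂x)e^(2x)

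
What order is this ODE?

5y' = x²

The order is 1 (highest derivative is of order 1).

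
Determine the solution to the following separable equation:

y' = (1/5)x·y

Separating variables and integrating:
ln|y| = x^2/10 + C

General solution: y = Ce^(x^2/10)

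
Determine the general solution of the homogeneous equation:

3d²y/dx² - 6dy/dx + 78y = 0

Characteristic equation: 3r² - 6r + 78 = 0
Divide by 3: r² - 2r + 26 = 0
Roots: r = 1 ± 5i (complex conjugates)
General solution: y = e^x(C₁cos(5x) + C₂sin(5x))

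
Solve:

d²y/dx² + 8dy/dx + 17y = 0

Characteristic equation: r² + 8r + 17 = 0
Roots: r = -4 ± i (complex conjugates)
General solution: y = e^(-4x)(C₁cos(x) + C₂sin(x))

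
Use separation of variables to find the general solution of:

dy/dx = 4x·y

Separating variables and integrating:
ln|y| = 2x^2 + C

General solution: y = Ce^(2x^2)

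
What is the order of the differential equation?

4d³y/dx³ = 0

The order is 3 (highest derivative is of order 3).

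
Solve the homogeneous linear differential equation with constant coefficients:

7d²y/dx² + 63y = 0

Characteristic equation: 7r² + 63 = 0
Divide by 7: r² + 9 = 0
Roots: r = ±3i (complex conjugates)
General solution: y = C₁cos(3x) + C₂sin(3x)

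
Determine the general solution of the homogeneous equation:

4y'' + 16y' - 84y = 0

Characteristic equation: 4r² + 16r - 84 = 0
Divide by 4: r² + 4r - 21 = 0
Roots: r = 3, -7 (distinct real)
General solution: y = C₁e^(3x) + C₂e^(-7x)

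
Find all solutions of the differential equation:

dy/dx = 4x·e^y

Separating variables and integrating:
-e^(-y) = 2x² + C

General solution: y = -ln(C - 2x²)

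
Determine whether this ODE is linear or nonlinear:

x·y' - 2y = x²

Linear (y and its derivatives appear to the first power only, no products of y terms)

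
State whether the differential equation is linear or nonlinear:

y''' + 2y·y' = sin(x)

Nonlinear (product y·y')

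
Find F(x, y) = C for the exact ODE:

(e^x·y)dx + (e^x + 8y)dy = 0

Verify exactness: ∂M/∂y = ∂N/∂x ✓
Find F(x,y) such that ∂F/∂x = M, ∂F/∂y = N
Solution: e^x·y + 4y² = C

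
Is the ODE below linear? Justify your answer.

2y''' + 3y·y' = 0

No. Nonlinear (product y·y')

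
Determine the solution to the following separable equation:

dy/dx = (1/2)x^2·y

Separating variables and integrating:
ln|y| = x^3/6 + C

General solution: y = Ce^(x^3/6)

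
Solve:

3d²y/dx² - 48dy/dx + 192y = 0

Characteristic equation: 3r² - 48r + 192 = 0
Divide by 3: r² - 16r + 64 = 0
Factored: (r - 8)² = 0
Repeated root: r = 8
General solution: y = (C₁ + C₂x)e^(8x)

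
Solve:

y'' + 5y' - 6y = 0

Characteristic equation: r² + 5r - 6 = 0
Roots: r = 1, -6 (distinct real)
General solution: y = C₁e^x + C₂e^(-6x)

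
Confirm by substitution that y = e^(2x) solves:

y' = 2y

Verification:
y = e^(2x)
y' = 2e^(2x)
2y = 2e^(2x)
y' = 2y ✓

Yes, it is a solution.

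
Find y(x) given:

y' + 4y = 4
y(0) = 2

General solution: y = 1 + Ce^(-4x)
Applying y(0) = 2: C = 2 - 1 = 1
Particular solution: y = 1 + e^(-4x)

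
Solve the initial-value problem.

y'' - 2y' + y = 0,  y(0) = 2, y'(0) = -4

General solution: y = (C₁ + C₂x)e^x
Repeated root r = 1
Applying ICs: C₁ = 2, C₂ = -6
Particular solution: y = (2 - 6x)e^x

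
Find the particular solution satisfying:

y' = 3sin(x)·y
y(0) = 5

General solution: y = Ce^(-3cos(x))
Applying IC y(0) = 5:
Particular solution: y = 5e^(3(1-cos(x)))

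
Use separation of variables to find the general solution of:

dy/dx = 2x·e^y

Separating variables and integrating:
-e^(-y) = x² + C

General solution: y = -ln(C - x²)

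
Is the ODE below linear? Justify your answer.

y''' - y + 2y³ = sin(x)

No. Nonlinear (y³ term)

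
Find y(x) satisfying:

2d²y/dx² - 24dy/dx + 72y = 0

Characteristic equation: 2r² - 24r + 72 = 0
Divide by 2: r² - 12r + 36 = 0
Factored: (r - 6)² = 0
Repeated root: r = 6
General solution: y = (C₁ + C₂x)e^(6x)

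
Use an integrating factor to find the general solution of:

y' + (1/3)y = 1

Using integrating factor method:

General solution: y = 3 + Ce^(-x/3)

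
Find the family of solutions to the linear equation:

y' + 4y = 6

Using integrating factor method:

General solution: y = 3/2 + Ce^(-4x)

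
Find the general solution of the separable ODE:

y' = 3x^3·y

Separating variables and integrating:
ln|y| = 3x^4/4 + C

General solution: y = Ce^(3x^4/4)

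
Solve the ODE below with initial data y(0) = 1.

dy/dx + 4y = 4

General solution: y = 1 + Ce^(-4x)
Applying y(0) = 1: C = 1 - 1 = 0
Particular solution: y = 1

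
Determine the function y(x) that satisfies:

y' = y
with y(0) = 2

General solution: y = Ce^x
Applying IC y(0) = 2:
Particular solution: y = 2e^x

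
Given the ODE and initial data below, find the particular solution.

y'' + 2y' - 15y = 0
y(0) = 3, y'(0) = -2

General solution: y = C₁e^(3x) + C₂e^(-5x)
Applying ICs: C₁ = 13/8, C₂ = 11/8
Particular solution: y = (13/8)e^(3x) + (11/8)e^(-5x)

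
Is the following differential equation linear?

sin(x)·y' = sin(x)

Yes. Linear (y and its derivatives appear to the first power only, no products of y terms)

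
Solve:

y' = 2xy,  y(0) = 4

General solution: y = Ce^(x²)
Applying IC y(0) = 4:
Particular solution: y = 4e^(x²)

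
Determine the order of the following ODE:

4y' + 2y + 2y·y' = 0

The order is 1 (highest derivative is of order 1).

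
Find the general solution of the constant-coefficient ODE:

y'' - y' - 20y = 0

Characteristic equation: r² - r - 20 = 0
Roots: r = 5, -4 (distinct real)
General solution: y = C₁e^(5x) + C₂e^(-4x)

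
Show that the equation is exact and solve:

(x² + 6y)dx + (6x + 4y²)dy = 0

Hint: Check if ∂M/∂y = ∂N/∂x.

Verify exactness: ∂M/∂y = ∂N/∂x ✓
Find F(x,y) such that ∂F/∂x = M, ∂F/∂y = N
Solution: x³/3 + 6xy + 4y³/3 = C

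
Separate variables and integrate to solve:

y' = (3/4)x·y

Separating variables and integrating:
ln|y| = 3x^2/8 + C

General solution: y = Ce^(3x^2/8)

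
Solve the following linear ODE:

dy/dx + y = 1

Using integrating factor method:

General solution: y = 1 + Ce^(-x)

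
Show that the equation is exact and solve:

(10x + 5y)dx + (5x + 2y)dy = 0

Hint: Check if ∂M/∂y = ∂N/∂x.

Verify exactness: ∂M/∂y = ∂N/∂x ✓
Find F(x,y) such that ∂F/∂x = M, ∂F/∂y = N
Solution: 5x² + 5xy + y² = C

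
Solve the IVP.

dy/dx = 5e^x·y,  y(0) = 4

General solution: y = Ce^(5e^x)
Applying IC y(0) = 4:
Particular solution: y = 4e^(5(e^x - 1))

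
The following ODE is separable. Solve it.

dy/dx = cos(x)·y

Separating variables and integrating:
ln|y| = sin(x) + C

General solution: y = Ce^(sin(x))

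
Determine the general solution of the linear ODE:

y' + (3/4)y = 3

Using integrating factor method:

General solution: y = 4 + Ce^(-3x/4)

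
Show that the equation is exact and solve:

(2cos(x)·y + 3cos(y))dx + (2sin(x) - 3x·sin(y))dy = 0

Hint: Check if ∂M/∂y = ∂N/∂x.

Verify exactness: ∂M/∂y = ∂N/∂x ✓
Find F(x,y) such that ∂F/∂x = M, ∂F/∂y = N
Solution: 2sin(x)·y + 3x·cos(y) = C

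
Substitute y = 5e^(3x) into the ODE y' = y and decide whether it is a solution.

Verification:
y = 5e^(3x)
y' = 15e^(3x)
But y = 5e^(3x)
y' ≠ y — the derivative does not match

No, it is not a solution.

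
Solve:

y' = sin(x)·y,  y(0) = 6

General solution: y = Ce^(-cos(x))
Applying IC y(0) = 6:
Particular solution: y = 6e^(1-cos(x))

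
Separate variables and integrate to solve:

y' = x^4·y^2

Separating variables and integrating:
-1/y = x^5/5 + C

General solution: y^-1 = (-1/5)x^5 + C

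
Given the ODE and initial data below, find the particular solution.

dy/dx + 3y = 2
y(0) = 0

General solution: y = 2/3 + Ce^(-3x)
Applying y(0) = 0: C = 0 - 2/3 = -2/3
Particular solution: y = 2/3 - (2/3)e^(-3x)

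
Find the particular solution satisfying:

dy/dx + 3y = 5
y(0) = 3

General solution: y = 5/3 + Ce^(-3x)
Applying y(0) = 3: C = 3 - 5/3 = 4/3
Particular solution: y = 5/3 + (4/3)e^(-3x)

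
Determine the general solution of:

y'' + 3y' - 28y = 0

Characteristic equation: r² + 3r - 28 = 0
Roots: r = 4, -7 (distinct real)
General solution: y = C₁e^(4x) + C₂e^(-7x)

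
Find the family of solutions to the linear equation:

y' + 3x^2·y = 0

Using integrating factor method:

General solution: y = Ce^(-x^3)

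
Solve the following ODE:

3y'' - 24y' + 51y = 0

Characteristic equation: 3r² - 24r + 51 = 0
Divide by 3: r² - 8r + 17 = 0
Roots: r = 4 ± i (complex conjugates)
General solution: y = e^(4x)(C₁cos(x) + C₂sin(x))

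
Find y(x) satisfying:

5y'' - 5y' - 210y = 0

Characteristic equation: 5r² - 5r - 210 = 0
Divide by 5: r² - r - 42 = 0
Roots: r = 7, -6 (distinct real)
General solution: y = C₁e^(7x) + C₂e^(-6x)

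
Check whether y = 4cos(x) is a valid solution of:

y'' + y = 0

Verification:
y'' = -4cos(x)
y'' + y = 0 ✓

Yes, it is a solution.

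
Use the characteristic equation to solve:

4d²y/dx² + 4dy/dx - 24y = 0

Characteristic equation: 4r² + 4r - 24 = 0
Divide by 4: r² + r - 6 = 0
Roots: r = 2, -3 (distinct real)
General solution: y = C₁e^(2x) + C₂e^(-3x)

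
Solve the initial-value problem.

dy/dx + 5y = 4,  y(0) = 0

General solution: y = 4/5 + Ce^(-5x)
Applying y(0) = 0: C = 0 - 4/5 = -4/5
Particular solution: y = 4/5 - (4/5)e^(-5x)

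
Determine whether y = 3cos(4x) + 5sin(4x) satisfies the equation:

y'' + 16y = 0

Verification:
y'' = -48cos(4x) - 80sin(4x)
y'' + 16y = 0 ✓

Yes, it is a solution.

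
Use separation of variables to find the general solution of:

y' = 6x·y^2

Separating variables and integrating:
-1/y = 3x^2 + C

General solution: y^-1 = -3x^2 + C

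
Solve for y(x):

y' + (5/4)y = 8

Using integrating factor method:

General solution: y = 32/5 + Ce^(-5x/4)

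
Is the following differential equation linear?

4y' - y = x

Yes. Linear (y and its derivatives appear to the first power only, no products of y terms)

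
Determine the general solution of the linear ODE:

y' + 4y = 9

Using integrating factor method:

General solution: y = 9/4 + Ce^(-4x)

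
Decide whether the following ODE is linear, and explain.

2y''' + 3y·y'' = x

Nonlinear (y·y'' term)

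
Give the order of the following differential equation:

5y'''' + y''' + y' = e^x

The order is 4 (highest derivative is of order 4).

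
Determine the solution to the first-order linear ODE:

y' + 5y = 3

Using integrating factor method:

General solution: y = 3/5 + Ce^(-5x)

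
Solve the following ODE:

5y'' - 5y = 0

Characteristic equation: 5r² - 5 = 0
Divide by 5: r² - 1 = 0
Roots: r = 1, -1 (distinct real)
General solution: y = C₁e^x + C₂e^(-x)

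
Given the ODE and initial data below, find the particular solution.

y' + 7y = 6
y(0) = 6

General solution: y = 6/7 + Ce^(-7x)
Applying y(0) = 6: C = 6 - 6/7 = 36/7
Particular solution: y = 6/7 + (36/7)e^(-7x)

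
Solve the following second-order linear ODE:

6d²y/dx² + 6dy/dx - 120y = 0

Characteristic equation: 6r² + 6r - 120 = 0
Divide by 6: r² + r - 20 = 0
Roots: r = 4, -5 (distinct real)
General solution: y = C₁e^(4x) + C₂e^(-5x)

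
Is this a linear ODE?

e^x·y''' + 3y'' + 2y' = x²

Yes. Linear (y and its derivatives appear to the first power only, no products of y terms)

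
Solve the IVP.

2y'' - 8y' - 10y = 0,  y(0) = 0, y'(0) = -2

General solution: y = C₁e^(5x) + C₂e^(-x)
Applying ICs: C₁ = -1/3, C₂ = 1/3
Particular solution: y = -(1/3)e^(5x) + (1/3)e^(-x)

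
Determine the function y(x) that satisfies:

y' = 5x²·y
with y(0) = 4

General solution: y = Ce^(5x³/3)
Applying IC y(0) = 4:
Particular solution: y = 4e^(5x³/3)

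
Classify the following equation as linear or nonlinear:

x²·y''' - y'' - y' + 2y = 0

Linear (y and its derivatives appear to the first power only, no products of y terms)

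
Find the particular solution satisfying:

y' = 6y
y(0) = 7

General solution: y = Ce^(6x)
Applying IC y(0) = 7:
Particular solution: y = 7e^(6x)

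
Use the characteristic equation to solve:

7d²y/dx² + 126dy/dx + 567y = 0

Characteristic equation: 7r² + 126r + 567 = 0
Divide by 7: r² + 18r + 81 = 0
Factored: (r + 9)² = 0
Repeated root: r = -9
General solution: y = (C₁ + C₂x)e^(-9x)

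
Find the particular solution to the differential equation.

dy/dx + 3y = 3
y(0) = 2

General solution: y = 1 + Ce^(-3x)
Applying y(0) = 2: C = 2 - 1 = 1
Particular solution: y = 1 + e^(-3x)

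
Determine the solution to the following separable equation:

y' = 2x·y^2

Separating variables and integrating:
-1/y = x^2 + C

General solution: y^-1 = -x^2 + C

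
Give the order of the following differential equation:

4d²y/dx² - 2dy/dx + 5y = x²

The order is 2 (highest derivative is of order 2).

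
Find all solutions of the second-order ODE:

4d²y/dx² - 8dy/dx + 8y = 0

Characteristic equation: 4r² - 8r + 8 = 0
Divide by 4: r² - 2r + 2 = 0
Roots: r = 1 ± i (complex conjugates)
General solution: y = e^x(C₁cos(x) + C₂sin(x))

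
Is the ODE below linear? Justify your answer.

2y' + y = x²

Yes. Linear (y and its derivatives appear to the first power only, no products of y terms)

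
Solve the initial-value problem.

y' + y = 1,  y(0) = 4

General solution: y = 1 + Ce^(-x)
Applying y(0) = 4: C = 4 - 1 = 3
Particular solution: y = 1 + 3e^(-x)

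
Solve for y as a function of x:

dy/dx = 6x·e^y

Separating variables and integrating:
-e^(-y) = 3x² + C

General solution: y = -ln(C - 3x²)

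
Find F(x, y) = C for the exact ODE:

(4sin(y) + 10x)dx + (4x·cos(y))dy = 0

Verify exactness: ∂M/∂y = ∂N/∂x ✓
Find F(x,y) such that ∂F/∂x = M, ∂F/∂y = N
Solution: 4x·sin(y) + 5x² = C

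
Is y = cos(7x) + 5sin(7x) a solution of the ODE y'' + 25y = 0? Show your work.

Verification:
y'' = -49cos(7x) - 245sin(7x)
y'' + 25y ≠ 0 (frequency mismatch: got 49 instead of 25)

No, it is not a solution.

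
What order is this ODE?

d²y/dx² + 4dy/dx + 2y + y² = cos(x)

The order is 2 (highest derivative is of order 2).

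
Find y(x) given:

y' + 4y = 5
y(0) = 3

General solution: y = 5/4 + Ce^(-4x)
Applying y(0) = 3: C = 3 - 5/4 = 7/4
Particular solution: y = 5/4 + (7/4)e^(-4x)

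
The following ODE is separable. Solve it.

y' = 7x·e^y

Separating variables and integrating:
-e^(-y) = 7x²/2 + C

General solution: y = -ln(C - 7x²/2)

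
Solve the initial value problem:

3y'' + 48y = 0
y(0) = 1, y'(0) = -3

General solution: y = C₁cos(4x) + C₂sin(4x)
Complex roots r = ±4i
Applying ICs: C₁ = 1, C₂ = -3/4
Particular solution: y = cos(4x) - (3/4)sin(4x)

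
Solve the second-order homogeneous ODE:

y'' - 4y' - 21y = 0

Characteristic equation: r² - 4r - 21 = 0
Roots: r = 7, -3 (distinct real)
General solution: y = C₁e^(7x) + C₂e^(-3x)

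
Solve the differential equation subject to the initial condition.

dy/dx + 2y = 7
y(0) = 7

General solution: y = 7/2 + Ce^(-2x)
Applying y(0) = 7: C = 7 - 7/2 = 7/2
Particular solution: y = 7/2 + (7/2)e^(-2x)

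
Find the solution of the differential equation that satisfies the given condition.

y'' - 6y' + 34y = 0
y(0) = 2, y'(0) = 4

General solution: y = e^(3x)(C₁cos(5x) + C₂sin(5x))
Complex roots r = 3 ± 5i
Applying ICs: C₁ = 2, C₂ = -2/5
Particular solution: y = e^(3x)(2cos(5x) - (2/5)sin(5x))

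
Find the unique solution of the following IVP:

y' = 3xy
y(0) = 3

General solution: y = Ce^(3x²/2)
Applying IC y(0) = 3:
Particular solution: y = 3e^(3x²/2)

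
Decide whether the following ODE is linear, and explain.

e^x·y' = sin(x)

Linear (y and its derivatives appear to the first power only, no products of y terms)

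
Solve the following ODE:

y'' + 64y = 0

Characteristic equation: r² + 64 = 0
Roots: r = ±8i (complex conjugates)
General solution: y = C₁cos(8x) + C₂sin(8x)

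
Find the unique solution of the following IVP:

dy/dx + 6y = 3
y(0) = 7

General solution: y = 1/2 + Ce^(-6x)
Applying y(0) = 7: C = 7 - 1/2 = 13/2
Particular solution: y = 1/2 + (13/2)e^(-6x)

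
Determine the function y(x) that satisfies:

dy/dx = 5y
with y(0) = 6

General solution: y = Ce^(5x)
Applying IC y(0) = 6:
Particular solution: y = 6e^(5x)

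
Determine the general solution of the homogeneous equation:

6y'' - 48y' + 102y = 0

Characteristic equation: 6r² - 48r + 102 = 0
Divide by 6: r² - 8r + 17 = 0
Roots: r = 4 ± i (complex conjugates)
General solution: y = e^(4x)(C₁cos(x) + C₂sin(x))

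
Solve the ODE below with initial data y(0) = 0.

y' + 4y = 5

General solution: y = 5/4 + Ce^(-4x)
Applying y(0) = 0: C = 0 - 5/4 = -5/4
Particular solution: y = 5/4 - (5/4)e^(-4x)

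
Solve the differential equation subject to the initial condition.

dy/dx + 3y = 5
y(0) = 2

General solution: y = 5/3 + Ce^(-3x)
Applying y(0) = 2: C = 2 - 5/3 = 1/3
Particular solution: y = 5/3 + (1/3)e^(-3x)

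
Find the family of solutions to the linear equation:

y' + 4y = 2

Using integrating factor method:

General solution: y = 1/2 + Ce^(-4x)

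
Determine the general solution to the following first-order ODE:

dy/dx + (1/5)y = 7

Using integrating factor method:

General solution: y = 35 + Ce^(-x/5)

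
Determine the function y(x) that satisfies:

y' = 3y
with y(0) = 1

General solution: y = Ce^(3x)
Applying IC y(0) = 1:
Particular solution: y = e^(3x)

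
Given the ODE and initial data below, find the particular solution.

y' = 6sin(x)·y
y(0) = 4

General solution: y = Ce^(-6cos(x))
Applying IC y(0) = 4:
Particular solution: y = 4e^(6(1-cos(x)))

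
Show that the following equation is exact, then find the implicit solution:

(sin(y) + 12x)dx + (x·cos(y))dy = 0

Verify exactness: ∂M/∂y = ∂N/∂x ✓
Find F(x,y) such that ∂F/∂x = M, ∂F/∂y = N
Solution: x·sin(y) + 6x² = C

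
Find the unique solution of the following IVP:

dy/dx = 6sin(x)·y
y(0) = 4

General solution: y = Ce^(-6cos(x))
Applying IC y(0) = 4:
Particular solution: y = 4e^(6(1-cos(x)))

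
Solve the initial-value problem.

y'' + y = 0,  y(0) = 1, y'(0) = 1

General solution: y = C₁cos(x) + C₂sin(x)
Complex roots r = ±i
Applying ICs: C₁ = 1, C₂ = 1
Particular solution: y = cos(x) + sin(x)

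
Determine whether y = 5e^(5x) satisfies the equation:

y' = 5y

Verification:
y = 5e^(5x)
y' = 25e^(5x)
5y = 25e^(5x)
y' = 5y ✓

Yes, it is a solution.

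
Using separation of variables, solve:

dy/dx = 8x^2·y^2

Separating variables and integrating:
-1/y = 8x^3/3 + C

General solution: y^-1 = (-8/3)x^3 + C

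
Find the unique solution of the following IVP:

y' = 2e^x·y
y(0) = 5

General solution: y = Ce^(2e^x)
Applying IC y(0) = 5:
Particular solution: y = 5e^(2(e^x - 1))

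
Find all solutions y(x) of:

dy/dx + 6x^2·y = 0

Using integrating factor method:

General solution: y = Ce^(-2x^3)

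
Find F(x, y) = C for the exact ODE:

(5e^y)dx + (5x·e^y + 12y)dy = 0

Verify exactness: ∂M/∂y = ∂N/∂x ✓
Find F(x,y) such that ∂F/∂x = M, ∂F/∂y = N
Solution: 5x·e^y + 6y² = C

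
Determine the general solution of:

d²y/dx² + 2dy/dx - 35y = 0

Characteristic equation: r² + 2r - 35 = 0
Roots: r = 5, -7 (distinct real)
General solution: y = C₁e^(5x) + C₂e^(-7x)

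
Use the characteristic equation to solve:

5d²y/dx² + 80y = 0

Characteristic equation: 5r² + 80 = 0
Divide by 5: r² + 16 = 0
Roots: r = ±4i (complex conjugates)
General solution: y = C₁cos(4x) + C₂sin(4x)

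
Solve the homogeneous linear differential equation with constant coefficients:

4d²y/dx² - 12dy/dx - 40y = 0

Characteristic equation: 4r² - 12r - 40 = 0
Divide by 4: r² - 3r - 10 = 0
Roots: r = 5, -2 (distinct real)
General solution: y = C₁e^(5x) + C₂e^(-2x)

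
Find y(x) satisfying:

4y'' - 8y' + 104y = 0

Characteristic equation: 4r² - 8r + 104 = 0
Divide by 4: r² - 2r + 26 = 0
Roots: r = 1 ± 5i (complex conjugates)
General solution: y = e^x(C₁cos(5x) + C₂sin(5x))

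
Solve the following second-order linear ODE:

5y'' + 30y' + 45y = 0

Characteristic equation: 5r² + 30r + 45 = 0
Divide by 5: r² + 6r + 9 = 0
Factored: (r + 3)² = 0
Repeated root: r = -3
General solution: y = (C₁ + C₂x)e^(-3x)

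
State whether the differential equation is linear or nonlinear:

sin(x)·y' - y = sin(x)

Linear (y and its derivatives appear to the first power only, no products of y terms)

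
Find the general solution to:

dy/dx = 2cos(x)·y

Separating variables and integrating:
ln|y| = 2sin(x) + C

General solution: y = Ce^(2sin(x))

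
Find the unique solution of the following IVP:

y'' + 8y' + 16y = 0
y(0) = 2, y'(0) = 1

General solution: y = (C₁ + C₂x)e^(-4x)
Repeated root r = -4
Applying ICs: C₁ = 2, C₂ = 9
Particular solution: y = (2 + 9x)e^(-4x)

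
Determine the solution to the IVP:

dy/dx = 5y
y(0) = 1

General solution: y = Ce^(5x)
Applying IC y(0) = 1:
Particular solution: y = e^(5x)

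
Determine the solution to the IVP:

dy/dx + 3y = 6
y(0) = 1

General solution: y = 2 + Ce^(-3x)
Applying y(0) = 1: C = 1 - 2 = -1
Particular solution: y = 2 - e^(-3x)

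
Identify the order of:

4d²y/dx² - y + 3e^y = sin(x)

The order is 2 (highest derivative is of order 2).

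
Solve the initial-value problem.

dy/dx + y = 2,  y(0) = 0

General solution: y = 2 + Ce^(-x)
Applying y(0) = 0: C = 0 - 2 = -2
Particular solution: y = 2 - 2e^(-x)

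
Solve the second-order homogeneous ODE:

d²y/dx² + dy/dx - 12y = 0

Characteristic equation: r² + r - 12 = 0
Roots: r = 3, -4 (distinct real)
General solution: y = C₁e^(3x) + C₂e^(-4x)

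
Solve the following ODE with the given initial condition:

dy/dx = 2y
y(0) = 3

General solution: y = Ce^(2x)
Applying IC y(0) = 3:
Particular solution: y = 3e^(2x)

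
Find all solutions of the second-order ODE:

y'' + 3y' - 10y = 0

Characteristic equation: r² + 3r - 10 = 0
Roots: r = 2, -5 (distinct real)
General solution: y = C₁e^(2x) + C₂e^(-5x)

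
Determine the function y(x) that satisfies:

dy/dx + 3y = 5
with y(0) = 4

General solution: y = 5/3 + Ce^(-3x)
Applying y(0) = 4: C = 4 - 5/3 = 7/3
Particular solution: y = 5/3 + (7/3)e^(-3x)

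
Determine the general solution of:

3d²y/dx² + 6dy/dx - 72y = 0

Characteristic equation: 3r² + 6r - 72 = 0
Divide by 3: r² + 2r - 24 = 0
Roots: r = 4, -6 (distinct real)
General solution: y = C₁e^(4x) + C₂e^(-6x)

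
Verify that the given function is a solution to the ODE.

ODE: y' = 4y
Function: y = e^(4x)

Verification:
y = e^(4x)
y' = 4e^(4x)
4y = 4e^(4x)
y' = 4y ✓

Yes, it is a solution.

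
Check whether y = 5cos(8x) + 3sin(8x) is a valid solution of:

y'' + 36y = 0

Verification:
y'' = -320cos(8x) - 192sin(8x)
y'' + 36y ≠ 0 (frequency mismatch: got 64 instead of 36)

No, it is not a solution.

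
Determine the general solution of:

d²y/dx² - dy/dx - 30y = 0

Characteristic equation: r² - r - 30 = 0
Roots: r = 6, -5 (distinct real)
General solution: y = C₁e^(6x) + C₂e^(-5x)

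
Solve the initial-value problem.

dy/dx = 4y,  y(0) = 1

General solution: y = Ce^(4x)
Applying IC y(0) = 1:
Particular solution: y = e^(4x)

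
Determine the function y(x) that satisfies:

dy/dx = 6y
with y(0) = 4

General solution: y = Ce^(6x)
Applying IC y(0) = 4:
Particular solution: y = 4e^(6x)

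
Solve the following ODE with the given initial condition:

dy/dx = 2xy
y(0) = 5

General solution: y = Ce^(x²)
Applying IC y(0) = 5:
Particular solution: y = 5e^(x²)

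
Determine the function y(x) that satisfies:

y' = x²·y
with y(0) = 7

General solution: y = Ce^(x³/3)
Applying IC y(0) = 7:
Particular solution: y = 7e^(x³/3)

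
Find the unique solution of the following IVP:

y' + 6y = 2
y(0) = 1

General solution: y = 1/3 + Ce^(-6x)
Applying y(0) = 1: C = 1 - 1/3 = 2/3
Particular solution: y = 1/3 + (2/3)e^(-6x)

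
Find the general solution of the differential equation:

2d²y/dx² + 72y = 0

Characteristic equation: 2r² + 72 = 0
Divide by 2: r² + 36 = 0
Roots: r = ±6i (complex conjugates)
General solution: y = C₁cos(6x) + C₂sin(6x)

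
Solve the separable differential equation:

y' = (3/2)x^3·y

Separating variables and integrating:
ln|y| = 3x^4/8 + C

General solution: y = Ce^(3x^4/8)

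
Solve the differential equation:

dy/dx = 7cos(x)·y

Separating variables and integrating:
ln|y| = 7sin(x) + C

General solution: y = Ce^(7sin(x))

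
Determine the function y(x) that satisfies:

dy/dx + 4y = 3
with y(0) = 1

General solution: y = 3/4 + Ce^(-4x)
Applying y(0) = 1: C = 1 - 3/4 = 1/4
Particular solution: y = 3/4 + (1/4)e^(-4x)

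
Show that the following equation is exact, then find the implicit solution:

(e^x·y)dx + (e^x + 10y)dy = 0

Verify exactness: ∂M/∂y = ∂N/∂x ✓
Find F(x,y) such that ∂F/∂x = M, ∂F/∂y = N
Solution: e^x·y + 5y² = C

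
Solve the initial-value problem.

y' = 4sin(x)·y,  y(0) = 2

General solution: y = Ce^(-4cos(x))
Applying IC y(0) = 2:
Particular solution: y = 2e^(4(1-cos(x)))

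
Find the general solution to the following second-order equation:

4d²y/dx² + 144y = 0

Characteristic equation: 4r² + 144 = 0
Divide by 4: r² + 36 = 0
Roots: r = ±6i (complex conjugates)
General solution: y = C₁cos(6x) + C₂sin(6x)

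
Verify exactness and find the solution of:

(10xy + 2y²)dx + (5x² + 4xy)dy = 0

Verify exactness: ∂M/∂y = ∂N/∂x ✓
Find F(x,y) such that ∂F/∂x = M, ∂F/∂y = N
Solution: 5x²y + 2xy² = C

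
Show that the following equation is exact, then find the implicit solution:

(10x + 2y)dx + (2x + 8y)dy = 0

Verify exactness: ∂M/∂y = ∂N/∂x ✓
Find F(x,y) such that ∂F/∂x = M, ∂F/∂y = N
Solution: 5x² + 2xy + 4y² = C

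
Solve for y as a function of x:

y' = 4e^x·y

Separating variables and integrating:
ln|y| = 4e^x + C

General solution: y = Ce^(4e^x)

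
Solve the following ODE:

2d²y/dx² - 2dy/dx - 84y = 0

Characteristic equation: 2r² - 2r - 84 = 0
Divide by 2: r² - r - 42 = 0
Roots: r = 7, -6 (distinct real)
General solution: y = C₁e^(7x) + C₂e^(-6x)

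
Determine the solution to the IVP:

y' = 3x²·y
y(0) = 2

General solution: y = Ce^(x³)
Applying IC y(0) = 2:
Particular solution: y = 2e^(x³)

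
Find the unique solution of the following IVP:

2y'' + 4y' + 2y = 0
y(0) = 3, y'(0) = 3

General solution: y = (C₁ + C₂x)e^(-x)
Repeated root r = -1
Applying ICs: C₁ = 3, C₂ = 6
Particular solution: y = (3 + 6x)e^(-x)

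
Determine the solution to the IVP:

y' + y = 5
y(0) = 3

General solution: y = 5 + Ce^(-x)
Applying y(0) = 3: C = 3 - 5 = -2
Particular solution: y = 5 - 2e^(-x)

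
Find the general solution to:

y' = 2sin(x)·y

Separating variables and integrating:
ln|y| = -2cos(x) + C

General solution: y = Ce^(-2cos(x))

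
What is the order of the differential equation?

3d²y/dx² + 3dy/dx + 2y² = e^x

The order is 2 (highest derivative is of order 2).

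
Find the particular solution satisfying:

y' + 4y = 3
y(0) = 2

General solution: y = 3/4 + Ce^(-4x)
Applying y(0) = 2: C = 2 - 3/4 = 5/4
Particular solution: y = 3/4 + (5/4)e^(-4x)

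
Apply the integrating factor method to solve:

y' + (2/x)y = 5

Using integrating factor method:

General solution: y = (5/3)x + Cx^(-2)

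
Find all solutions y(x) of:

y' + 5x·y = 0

Using integrating factor method:

General solution: y = Ce^(-5x^2/2)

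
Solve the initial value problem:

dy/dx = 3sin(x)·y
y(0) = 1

General solution: y = Ce^(-3cos(x))
Applying IC y(0) = 1:
Particular solution: y = e^(3(1-cos(x)))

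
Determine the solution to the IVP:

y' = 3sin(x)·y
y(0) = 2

General solution: y = Ce^(-3cos(x))
Applying IC y(0) = 2:
Particular solution: y = 2e^(3(1-cos(x)))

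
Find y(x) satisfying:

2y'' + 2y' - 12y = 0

Characteristic equation: 2r² + 2r - 12 = 0
Divide by 2: r² + r - 6 = 0
Roots: r = 2, -3 (distinct real)
General solution: y = C₁e^(2x) + C₂e^(-3x)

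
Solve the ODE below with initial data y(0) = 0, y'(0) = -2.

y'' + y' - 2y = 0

General solution: y = C₁e^x + C₂e^(-2x)
Applying ICs: C₁ = -2/3, C₂ = 2/3
Particular solution: y = -(2/3)e^x + (2/3)e^(-2x)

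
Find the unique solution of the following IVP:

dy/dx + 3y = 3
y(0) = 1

General solution: y = 1 + Ce^(-3x)
Applying y(0) = 1: C = 1 - 1 = 0
Particular solution: y = 1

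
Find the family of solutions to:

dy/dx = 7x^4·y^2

Separating variables and integrating:
-1/y = 7x^5/5 + C

General solution: y^-1 = (-7/5)x^5 + C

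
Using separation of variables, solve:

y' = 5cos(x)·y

Separating variables and integrating:
ln|y| = 5sin(x) + C

General solution: y = Ce^(5sin(x))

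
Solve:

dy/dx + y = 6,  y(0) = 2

General solution: y = 6 + Ce^(-x)
Applying y(0) = 2: C = 2 - 6 = -4
Particular solution: y = 6 - 4e^(-x)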